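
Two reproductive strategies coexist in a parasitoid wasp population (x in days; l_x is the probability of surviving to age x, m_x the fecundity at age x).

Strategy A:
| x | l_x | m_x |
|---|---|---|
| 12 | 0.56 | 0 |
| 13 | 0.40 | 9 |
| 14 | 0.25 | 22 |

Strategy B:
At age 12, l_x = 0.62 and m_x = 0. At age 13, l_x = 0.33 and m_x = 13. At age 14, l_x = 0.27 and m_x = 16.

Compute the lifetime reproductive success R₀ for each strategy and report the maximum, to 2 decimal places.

9.10

Strategy A: R₀ = 0.56×0 + 0.40×9 + 0.25×22 = 9.1000
Strategy B: R₀ = 0.62×0 + 0.33×13 + 0.27×16 = 8.6100
Highest R₀: strategy A with 9.1000.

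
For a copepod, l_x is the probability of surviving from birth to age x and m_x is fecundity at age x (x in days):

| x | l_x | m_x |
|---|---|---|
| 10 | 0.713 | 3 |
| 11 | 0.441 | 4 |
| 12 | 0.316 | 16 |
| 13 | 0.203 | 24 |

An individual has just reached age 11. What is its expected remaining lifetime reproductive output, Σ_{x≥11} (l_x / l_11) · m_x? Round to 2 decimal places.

26.51

l_11 = 0.441. Conditional survival from age 11 to x is l_x / l_11.
  x=11: (0.441/0.441) × 4 = 4.0000
  x=12: (0.316/0.441) × 16 = 11.4649
  x=13: (0.203/0.441) × 24 = 11.0476
Sum = 4.0000 + 11.4649 + 11.0476 = 26.5125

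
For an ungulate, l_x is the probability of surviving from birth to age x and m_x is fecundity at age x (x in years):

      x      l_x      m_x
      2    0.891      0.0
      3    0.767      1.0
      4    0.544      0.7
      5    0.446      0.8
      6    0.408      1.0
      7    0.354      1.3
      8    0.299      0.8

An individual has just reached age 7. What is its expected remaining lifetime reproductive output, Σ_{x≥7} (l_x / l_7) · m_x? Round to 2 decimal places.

1.98

l_7 = 0.354. Conditional survival from age 7 to x is l_x / l_7.
  x=7: (0.354/0.354) × 1.3 = 1.3000
  x=8: (0.299/0.354) × 0.8 = 0.6757
Sum = 1.3000 + 0.6757 = 1.9757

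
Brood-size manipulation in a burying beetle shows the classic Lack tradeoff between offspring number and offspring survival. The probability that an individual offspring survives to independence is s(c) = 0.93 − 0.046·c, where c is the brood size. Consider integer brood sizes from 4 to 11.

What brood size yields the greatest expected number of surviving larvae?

10

Expected surviving larvae = c × s(c):
  c=4: 4 × 0.746 = 2.984
  c=5: 5 × 0.700 = 3.500
  c=6: 6 × 0.654 = 3.924
  c=7: 7 × 0.608 = 4.256
  c=8: 8 × 0.562 = 4.496
  c=9: 9 × 0.516 = 4.644
  c=10: 10 × 0.470 = 4.700
  c=11: 11 × 0.424 = 4.664
Maximum at c = 10 (4.700 surviving larvae).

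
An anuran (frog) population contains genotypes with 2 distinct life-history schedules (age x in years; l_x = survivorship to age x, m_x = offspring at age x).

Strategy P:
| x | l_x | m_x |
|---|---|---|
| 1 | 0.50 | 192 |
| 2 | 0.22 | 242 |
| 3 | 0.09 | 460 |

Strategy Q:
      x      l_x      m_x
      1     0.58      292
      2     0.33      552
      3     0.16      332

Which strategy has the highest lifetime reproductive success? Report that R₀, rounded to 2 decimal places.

Strategy P: R₀ = 0.50×192 + 0.22×242 + 0.09×460 = 190.6400
Strategy Q: R₀ = 0.58×292 + 0.33×552 + 0.16×332 = 404.6400
Highest R₀: strategy Q with 404.6400.

404.64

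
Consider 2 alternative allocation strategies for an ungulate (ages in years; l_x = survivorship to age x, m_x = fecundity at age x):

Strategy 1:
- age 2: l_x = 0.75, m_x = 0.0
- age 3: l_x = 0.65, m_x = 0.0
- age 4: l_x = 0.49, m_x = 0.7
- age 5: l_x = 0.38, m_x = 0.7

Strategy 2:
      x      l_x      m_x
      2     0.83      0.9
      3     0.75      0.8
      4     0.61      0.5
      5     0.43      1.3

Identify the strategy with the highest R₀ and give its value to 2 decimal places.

Strategy 1: R₀ = 0.75×0.0 + 0.65×0.0 + 0.49×0.7 + 0.38×0.7 = 0.6090
Strategy 2: R₀ = 0.83×0.9 + 0.75×0.8 + 0.61×0.5 + 0.43×1.3 = 2.2110
Highest R₀: strategy 2 with 2.2110.

2.21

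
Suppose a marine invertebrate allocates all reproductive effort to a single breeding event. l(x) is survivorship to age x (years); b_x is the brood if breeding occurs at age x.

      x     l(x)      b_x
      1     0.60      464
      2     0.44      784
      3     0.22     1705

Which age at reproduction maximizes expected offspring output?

3

Expected offspring if breeding at age x = l(x) × b_x:
  age 1: 0.60 × 464 = 278.400
  age 2: 0.44 × 784 = 344.960
  age 3: 0.22 × 1705 = 375.100
Maximum at age 3 (375.100).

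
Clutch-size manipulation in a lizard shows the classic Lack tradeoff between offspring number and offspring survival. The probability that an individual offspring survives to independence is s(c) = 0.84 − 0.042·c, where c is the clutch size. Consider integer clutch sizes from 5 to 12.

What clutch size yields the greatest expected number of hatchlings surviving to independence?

Expected hatchlings surviving to independence = c × s(c):
  c=5: 5 × 0.630 = 3.150
  c=6: 6 × 0.588 = 3.528
  c=7: 7 × 0.546 = 3.822
  c=8: 8 × 0.504 = 4.032
  c=9: 9 × 0.462 = 4.158
  c=10: 10 × 0.420 = 4.200
  c=11: 11 × 0.378 = 4.158
  c=12: 12 × 0.336 = 4.032
Maximum at c = 10 (4.200 hatchlings surviving to independence).

10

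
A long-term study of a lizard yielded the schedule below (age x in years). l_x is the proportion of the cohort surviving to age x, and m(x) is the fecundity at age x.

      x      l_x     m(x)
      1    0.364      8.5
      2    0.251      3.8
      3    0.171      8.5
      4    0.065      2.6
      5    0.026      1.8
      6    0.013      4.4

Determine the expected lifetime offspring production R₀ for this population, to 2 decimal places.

5.77

R₀ = Σ l_x m(x):
  age 1: 0.364 × 8.5 = 3.0940
  age 2: 0.251 × 3.8 = 0.9538
  age 3: 0.171 × 8.5 = 1.4535
  age 4: 0.065 × 2.6 = 0.1690
  age 5: 0.026 × 1.8 = 0.0468
  age 6: 0.013 × 4.4 = 0.0572
R₀ = 3.0940 + 0.9538 + 1.4535 + 0.1690 + 0.0468 + 0.0572 = 5.7743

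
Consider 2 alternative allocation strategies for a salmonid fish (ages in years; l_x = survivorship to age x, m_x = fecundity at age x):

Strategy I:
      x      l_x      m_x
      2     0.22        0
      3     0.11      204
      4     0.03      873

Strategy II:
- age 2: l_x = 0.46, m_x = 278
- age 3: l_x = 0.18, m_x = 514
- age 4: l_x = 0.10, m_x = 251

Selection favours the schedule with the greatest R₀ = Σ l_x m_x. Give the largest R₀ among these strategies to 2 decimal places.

Strategy I: R₀ = 0.22×0 + 0.11×204 + 0.03×873 = 48.6300
Strategy II: R₀ = 0.46×278 + 0.18×514 + 0.10×251 = 245.5000
Highest R₀: strategy II with 245.5000.

245.50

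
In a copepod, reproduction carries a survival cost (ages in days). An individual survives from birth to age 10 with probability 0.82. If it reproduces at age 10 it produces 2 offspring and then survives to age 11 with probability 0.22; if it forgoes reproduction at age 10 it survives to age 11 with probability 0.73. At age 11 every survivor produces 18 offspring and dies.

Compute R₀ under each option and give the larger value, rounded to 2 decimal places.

breed at age 10: R₀ = 0.82 × (2 + 0.22 × 18) = 0.82 × 5.9600 = 4.8872
delay to age 11: R₀ = 0.82 × (0.73 × 18) = 0.82 × 13.1400 = 10.7748
Higher: delay to age 11 (10.7748).

10.77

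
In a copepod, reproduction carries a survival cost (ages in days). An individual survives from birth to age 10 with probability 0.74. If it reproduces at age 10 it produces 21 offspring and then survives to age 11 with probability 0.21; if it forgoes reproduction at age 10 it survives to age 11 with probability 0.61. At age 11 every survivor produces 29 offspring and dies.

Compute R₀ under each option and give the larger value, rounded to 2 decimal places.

breed at age 10: R₀ = 0.74 × (21 + 0.21 × 29) = 0.74 × 27.0900 = 20.0466
delay to age 11: R₀ = 0.74 × (0.61 × 29) = 0.74 × 17.6900 = 13.0906
Higher: breed at age 10 (20.0466).

20.05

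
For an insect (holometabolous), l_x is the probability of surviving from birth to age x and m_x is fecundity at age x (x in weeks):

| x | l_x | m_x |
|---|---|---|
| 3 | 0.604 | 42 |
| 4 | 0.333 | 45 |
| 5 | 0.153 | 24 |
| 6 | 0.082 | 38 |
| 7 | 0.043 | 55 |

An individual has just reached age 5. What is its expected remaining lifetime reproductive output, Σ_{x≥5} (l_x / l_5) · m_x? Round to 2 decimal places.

59.82

l_5 = 0.153. Conditional survival from age 5 to x is l_x / l_5.
  x=5: (0.153/0.153) × 24 = 24.0000
  x=6: (0.082/0.153) × 38 = 20.3660
  x=7: (0.043/0.153) × 55 = 15.4575
Sum = 24.0000 + 20.3660 + 15.4575 = 59.8235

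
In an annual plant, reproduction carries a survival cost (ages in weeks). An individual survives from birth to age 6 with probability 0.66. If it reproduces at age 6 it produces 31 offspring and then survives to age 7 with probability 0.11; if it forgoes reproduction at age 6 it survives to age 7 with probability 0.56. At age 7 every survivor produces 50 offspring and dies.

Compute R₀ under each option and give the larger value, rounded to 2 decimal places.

breed at age 6: R₀ = 0.66 × (31 + 0.11 × 50) = 0.66 × 36.5000 = 24.0900
delay to age 7: R₀ = 0.66 × (0.56 × 50) = 0.66 × 28.0000 = 18.4800
Higher: breed at age 6 (24.0900).

24.09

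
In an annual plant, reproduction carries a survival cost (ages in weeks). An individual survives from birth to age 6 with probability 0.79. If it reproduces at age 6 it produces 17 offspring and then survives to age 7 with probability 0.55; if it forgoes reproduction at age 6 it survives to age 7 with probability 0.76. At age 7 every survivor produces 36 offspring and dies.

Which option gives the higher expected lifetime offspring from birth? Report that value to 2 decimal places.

29.07

breed at age 6: R₀ = 0.79 × (17 + 0.55 × 36) = 0.79 × 36.8000 = 29.0720
delay to age 7: R₀ = 0.79 × (0.76 × 36) = 0.79 × 27.3600 = 21.6144
Higher: breed at age 6 (29.0720).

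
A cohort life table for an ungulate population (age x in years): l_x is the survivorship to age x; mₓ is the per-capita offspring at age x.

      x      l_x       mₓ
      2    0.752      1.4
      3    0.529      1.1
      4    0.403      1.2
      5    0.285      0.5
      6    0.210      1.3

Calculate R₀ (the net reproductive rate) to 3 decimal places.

R₀ = Σ l_x mₓ:
  age 2: 0.752 × 1.4 = 1.0528
  age 3: 0.529 × 1.1 = 0.5819
  age 4: 0.403 × 1.2 = 0.4836
  age 5: 0.285 × 0.5 = 0.1425
  age 6: 0.210 × 1.3 = 0.2730
R₀ = 1.0528 + 0.5819 + 0.4836 + 0.1425 + 0.2730 = 2.5338

2.534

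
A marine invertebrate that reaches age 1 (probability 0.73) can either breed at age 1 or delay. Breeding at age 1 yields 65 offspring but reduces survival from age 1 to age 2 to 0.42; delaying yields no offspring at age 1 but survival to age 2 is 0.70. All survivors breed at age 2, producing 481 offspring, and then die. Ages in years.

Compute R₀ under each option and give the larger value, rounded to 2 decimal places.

breed at age 1: R₀ = 0.73 × (65 + 0.42 × 481) = 0.73 × 267.0200 = 194.9246
delay to age 2: R₀ = 0.73 × (0.70 × 481) = 0.73 × 336.7000 = 245.7910
Higher: delay to age 2 (245.7910).

245.79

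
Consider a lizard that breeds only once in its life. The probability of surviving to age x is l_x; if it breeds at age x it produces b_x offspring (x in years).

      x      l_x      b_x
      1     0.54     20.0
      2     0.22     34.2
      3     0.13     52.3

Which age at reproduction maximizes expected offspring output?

Expected offspring if breeding at age x = l_x × b_x:
  age 1: 0.54 × 20.0 = 10.800
  age 2: 0.22 × 34.2 = 7.524
  age 3: 0.13 × 52.3 = 6.799
Maximum at age 1 (10.800).

1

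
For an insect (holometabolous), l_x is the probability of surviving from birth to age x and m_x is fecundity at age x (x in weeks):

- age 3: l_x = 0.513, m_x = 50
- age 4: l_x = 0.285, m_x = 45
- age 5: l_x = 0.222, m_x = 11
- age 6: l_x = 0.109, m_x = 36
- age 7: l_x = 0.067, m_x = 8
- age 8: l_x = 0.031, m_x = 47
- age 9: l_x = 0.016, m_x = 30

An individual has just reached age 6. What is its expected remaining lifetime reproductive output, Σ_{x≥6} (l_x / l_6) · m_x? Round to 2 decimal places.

l_6 = 0.109. Conditional survival from age 6 to x is l_x / l_6.
  x=6: (0.109/0.109) × 36 = 36.0000
  x=7: (0.067/0.109) × 8 = 4.9174
  x=8: (0.031/0.109) × 47 = 13.3670
  x=9: (0.016/0.109) × 30 = 4.4037
Sum = 36.0000 + 4.9174 + 13.3670 + 4.4037 = 58.6881

58.69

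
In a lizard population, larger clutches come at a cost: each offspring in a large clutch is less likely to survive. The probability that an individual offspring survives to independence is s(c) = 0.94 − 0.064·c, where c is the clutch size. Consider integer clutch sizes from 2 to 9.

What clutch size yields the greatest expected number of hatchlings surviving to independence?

Expected hatchlings surviving to independence = c × s(c):
  c=2: 2 × 0.812 = 1.624
  c=3: 3 × 0.748 = 2.244
  c=4: 4 × 0.684 = 2.736
  c=5: 5 × 0.620 = 3.100
  c=6: 6 × 0.556 = 3.336
  c=7: 7 × 0.492 = 3.444
  c=8: 8 × 0.428 = 3.424
  c=9: 9 × 0.364 = 3.276
Maximum at c = 7 (3.444 hatchlings surviving to independence).

7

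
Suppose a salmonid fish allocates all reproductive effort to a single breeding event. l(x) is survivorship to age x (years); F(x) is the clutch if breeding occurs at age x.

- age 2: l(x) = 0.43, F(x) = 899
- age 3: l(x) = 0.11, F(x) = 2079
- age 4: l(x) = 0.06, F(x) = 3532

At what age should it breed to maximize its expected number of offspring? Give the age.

2

Expected offspring if breeding at age x = l(x) × F(x):
  age 2: 0.43 × 899 = 386.570
  age 3: 0.11 × 2079 = 228.690
  age 4: 0.06 × 3532 = 211.920
Maximum at age 2 (386.570).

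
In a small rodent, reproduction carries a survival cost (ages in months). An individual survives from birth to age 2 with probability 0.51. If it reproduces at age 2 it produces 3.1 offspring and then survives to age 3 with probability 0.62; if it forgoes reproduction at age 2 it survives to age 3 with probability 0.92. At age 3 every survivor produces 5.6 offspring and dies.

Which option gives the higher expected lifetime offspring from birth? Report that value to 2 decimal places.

3.35

breed at age 2: R₀ = 0.51 × (3.1 + 0.62 × 5.6) = 0.51 × 6.5720 = 3.3517
delay to age 3: R₀ = 0.51 × (0.92 × 5.6) = 0.51 × 5.1520 = 2.6275
Higher: breed at age 2 (3.3517).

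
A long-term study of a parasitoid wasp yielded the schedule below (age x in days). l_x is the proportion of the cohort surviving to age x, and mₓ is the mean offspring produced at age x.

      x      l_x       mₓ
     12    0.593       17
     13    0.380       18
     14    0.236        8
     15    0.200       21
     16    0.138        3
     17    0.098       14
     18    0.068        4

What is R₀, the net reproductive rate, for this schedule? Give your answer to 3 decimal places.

R₀ = Σ l_x mₓ:
  age 12: 0.593 × 17 = 10.0810
  age 13: 0.380 × 18 = 6.8400
  age 14: 0.236 × 8 = 1.8880
  age 15: 0.200 × 21 = 4.2000
  age 16: 0.138 × 3 = 0.4140
  age 17: 0.098 × 14 = 1.3720
  age 18: 0.068 × 4 = 0.2720
R₀ = 10.0810 + 6.8400 + 1.8880 + 4.2000 + 0.4140 + 1.3720 + 0.2720 = 25.0670

25.067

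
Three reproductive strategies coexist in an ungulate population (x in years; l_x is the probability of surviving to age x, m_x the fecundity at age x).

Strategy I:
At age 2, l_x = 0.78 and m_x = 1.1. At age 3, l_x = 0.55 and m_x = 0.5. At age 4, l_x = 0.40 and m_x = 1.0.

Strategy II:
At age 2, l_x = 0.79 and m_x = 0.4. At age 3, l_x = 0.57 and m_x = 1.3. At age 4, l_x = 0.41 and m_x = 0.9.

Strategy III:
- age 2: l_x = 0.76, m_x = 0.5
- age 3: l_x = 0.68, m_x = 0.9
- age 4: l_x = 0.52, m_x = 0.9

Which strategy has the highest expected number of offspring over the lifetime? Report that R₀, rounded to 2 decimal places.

Strategy I: R₀ = 0.78×1.1 + 0.55×0.5 + 0.40×1.0 = 1.5330
Strategy II: R₀ = 0.79×0.4 + 0.57×1.3 + 0.41×0.9 = 1.4260
Strategy III: R₀ = 0.76×0.5 + 0.68×0.9 + 0.52×0.9 = 1.4600
Highest R₀: strategy I with 1.5330.

1.53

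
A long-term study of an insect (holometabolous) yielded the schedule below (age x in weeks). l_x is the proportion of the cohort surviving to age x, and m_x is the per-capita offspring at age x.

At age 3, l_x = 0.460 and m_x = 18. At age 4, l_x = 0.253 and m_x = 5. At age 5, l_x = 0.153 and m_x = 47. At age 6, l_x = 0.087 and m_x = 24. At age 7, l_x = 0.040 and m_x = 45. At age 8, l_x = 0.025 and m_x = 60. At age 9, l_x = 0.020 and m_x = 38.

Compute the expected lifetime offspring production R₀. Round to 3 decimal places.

R₀ = Σ l_x m_x:
  age 3: 0.460 × 18 = 8.2800
  age 4: 0.253 × 5 = 1.2650
  age 5: 0.153 × 47 = 7.1910
  age 6: 0.087 × 24 = 2.0880
  age 7: 0.040 × 45 = 1.8000
  age 8: 0.025 × 60 = 1.5000
  age 9: 0.020 × 38 = 0.7600
R₀ = 8.2800 + 1.2650 + 7.1910 + 2.0880 + 1.8000 + 1.5000 + 0.7600 = 22.8840

22.884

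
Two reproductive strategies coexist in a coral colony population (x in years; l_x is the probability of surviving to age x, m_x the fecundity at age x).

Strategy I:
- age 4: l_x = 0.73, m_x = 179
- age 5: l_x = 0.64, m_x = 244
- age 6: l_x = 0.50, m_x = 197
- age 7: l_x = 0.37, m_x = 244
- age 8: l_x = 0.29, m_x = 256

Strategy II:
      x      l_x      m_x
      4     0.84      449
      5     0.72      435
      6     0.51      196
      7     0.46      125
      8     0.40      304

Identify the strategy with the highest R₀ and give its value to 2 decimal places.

969.42

Strategy I: R₀ = 0.73×179 + 0.64×244 + 0.50×197 + 0.37×244 + 0.29×256 = 549.8500
Strategy II: R₀ = 0.84×449 + 0.72×435 + 0.51×196 + 0.46×125 + 0.40×304 = 969.4200
Highest R₀: strategy II with 969.4200.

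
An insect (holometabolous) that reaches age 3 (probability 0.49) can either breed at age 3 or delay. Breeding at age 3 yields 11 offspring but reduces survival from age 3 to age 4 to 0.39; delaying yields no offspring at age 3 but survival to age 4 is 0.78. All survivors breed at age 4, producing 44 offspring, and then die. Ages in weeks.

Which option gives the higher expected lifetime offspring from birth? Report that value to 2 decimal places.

breed at age 3: R₀ = 0.49 × (11 + 0.39 × 44) = 0.49 × 28.1600 = 13.7984
delay to age 4: R₀ = 0.49 × (0.78 × 44) = 0.49 × 34.3200 = 16.8168
Higher: delay to age 4 (16.8168).

16.82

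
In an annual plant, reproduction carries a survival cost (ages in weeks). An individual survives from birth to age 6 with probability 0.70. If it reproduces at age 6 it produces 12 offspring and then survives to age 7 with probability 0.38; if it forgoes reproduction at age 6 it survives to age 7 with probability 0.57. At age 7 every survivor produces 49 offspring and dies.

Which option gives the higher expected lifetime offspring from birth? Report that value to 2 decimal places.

breed at age 6: R₀ = 0.70 × (12 + 0.38 × 49) = 0.70 × 30.6200 = 21.4340
delay to age 7: R₀ = 0.70 × (0.57 × 49) = 0.70 × 27.9300 = 19.5510
Higher: breed at age 6 (21.4340).

21.43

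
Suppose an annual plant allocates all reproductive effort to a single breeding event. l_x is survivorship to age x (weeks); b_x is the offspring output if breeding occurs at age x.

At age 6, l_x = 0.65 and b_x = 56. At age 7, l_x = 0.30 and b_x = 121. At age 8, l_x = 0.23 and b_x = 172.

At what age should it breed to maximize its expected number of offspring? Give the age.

Expected offspring if breeding at age x = l_x × b_x:
  age 6: 0.65 × 56 = 36.400
  age 7: 0.30 × 121 = 36.300
  age 8: 0.23 × 172 = 39.560
Maximum at age 8 (39.560).

8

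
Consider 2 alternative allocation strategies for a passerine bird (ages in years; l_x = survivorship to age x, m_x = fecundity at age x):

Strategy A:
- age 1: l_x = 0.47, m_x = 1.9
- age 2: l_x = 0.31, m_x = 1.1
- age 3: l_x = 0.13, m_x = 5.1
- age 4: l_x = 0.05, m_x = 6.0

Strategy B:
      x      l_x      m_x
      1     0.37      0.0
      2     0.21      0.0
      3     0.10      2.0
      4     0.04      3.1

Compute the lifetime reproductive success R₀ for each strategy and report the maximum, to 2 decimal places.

2.20

Strategy A: R₀ = 0.47×1.9 + 0.31×1.1 + 0.13×5.1 + 0.05×6.0 = 2.1970
Strategy B: R₀ = 0.37×0.0 + 0.21×0.0 + 0.10×2.0 + 0.04×3.1 = 0.3240
Highest R₀: strategy A with 2.1970.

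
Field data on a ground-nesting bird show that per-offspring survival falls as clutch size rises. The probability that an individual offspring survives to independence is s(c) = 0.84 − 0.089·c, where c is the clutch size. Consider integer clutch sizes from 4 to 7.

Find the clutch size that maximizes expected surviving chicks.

5

Expected surviving chicks = c × s(c):
  c=4: 4 × 0.484 = 1.936
  c=5: 5 × 0.395 = 1.975
  c=6: 6 × 0.306 = 1.836
  c=7: 7 × 0.217 = 1.519
Maximum at c = 5 (1.975 surviving chicks).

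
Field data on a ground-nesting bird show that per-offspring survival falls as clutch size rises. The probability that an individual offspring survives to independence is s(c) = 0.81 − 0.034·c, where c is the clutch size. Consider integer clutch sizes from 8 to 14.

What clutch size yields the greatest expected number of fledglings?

Expected fledglings = c × s(c):
  c=8: 8 × 0.538 = 4.304
  c=9: 9 × 0.504 = 4.536
  c=10: 10 × 0.470 = 4.700
  c=11: 11 × 0.436 = 4.796
  c=12: 12 × 0.402 = 4.824
  c=13: 13 × 0.368 = 4.784
  c=14: 14 × 0.334 = 4.676
Maximum at c = 12 (4.824 fledglings).

12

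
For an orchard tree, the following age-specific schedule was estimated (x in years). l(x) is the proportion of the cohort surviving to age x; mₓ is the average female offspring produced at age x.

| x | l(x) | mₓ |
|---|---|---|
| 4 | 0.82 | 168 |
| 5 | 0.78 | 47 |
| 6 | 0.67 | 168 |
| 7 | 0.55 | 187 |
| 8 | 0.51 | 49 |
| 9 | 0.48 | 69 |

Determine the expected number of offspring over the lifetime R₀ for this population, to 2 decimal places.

R₀ = Σ l(x) mₓ:
  age 4: 0.82 × 168 = 137.7600
  age 5: 0.78 × 47 = 36.6600
  age 6: 0.67 × 168 = 112.5600
  age 7: 0.55 × 187 = 102.8500
  age 8: 0.51 × 49 = 24.9900
  age 9: 0.48 × 69 = 33.1200
R₀ = 137.7600 + 36.6600 + 112.5600 + 102.8500 + 24.9900 + 33.1200 = 447.9400

447.94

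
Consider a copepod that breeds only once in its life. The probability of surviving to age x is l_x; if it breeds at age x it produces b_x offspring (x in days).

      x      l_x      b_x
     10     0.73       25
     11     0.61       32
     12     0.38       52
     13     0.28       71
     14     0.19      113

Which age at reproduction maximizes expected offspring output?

14

Expected offspring if breeding at age x = l_x × b_x:
  age 10: 0.73 × 25 = 18.250
  age 11: 0.61 × 32 = 19.520
  age 12: 0.38 × 52 = 19.760
  age 13: 0.28 × 71 = 19.880
  age 14: 0.19 × 113 = 21.470
Maximum at age 14 (21.470).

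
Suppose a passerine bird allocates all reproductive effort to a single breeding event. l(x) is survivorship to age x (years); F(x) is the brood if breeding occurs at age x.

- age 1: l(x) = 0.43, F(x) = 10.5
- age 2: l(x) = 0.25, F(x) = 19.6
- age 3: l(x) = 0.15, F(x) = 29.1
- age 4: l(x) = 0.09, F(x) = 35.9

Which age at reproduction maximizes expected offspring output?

2

Expected offspring if breeding at age x = l(x) × F(x):
  age 1: 0.43 × 10.5 = 4.515
  age 2: 0.25 × 19.6 = 4.900
  age 3: 0.15 × 29.1 = 4.365
  age 4: 0.09 × 35.9 = 3.231
Maximum at age 2 (4.900).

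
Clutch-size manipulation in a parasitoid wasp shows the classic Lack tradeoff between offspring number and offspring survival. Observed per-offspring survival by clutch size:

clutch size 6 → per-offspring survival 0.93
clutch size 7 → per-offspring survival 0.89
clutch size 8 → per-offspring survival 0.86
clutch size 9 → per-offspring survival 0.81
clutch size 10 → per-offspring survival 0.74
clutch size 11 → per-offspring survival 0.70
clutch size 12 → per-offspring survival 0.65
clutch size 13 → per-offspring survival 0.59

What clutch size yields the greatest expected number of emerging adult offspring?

Expected emerging adult offspring = c × s(c):
  c=6: 6 × 0.93 = 5.580
  c=7: 7 × 0.89 = 6.230
  c=8: 8 × 0.86 = 6.880
  c=9: 9 × 0.81 = 7.290
  c=10: 10 × 0.74 = 7.400
  c=11: 11 × 0.70 = 7.700
  c=12: 12 × 0.65 = 7.800
  c=13: 13 × 0.59 = 7.670
Maximum at c = 12 (7.800 emerging adult offspring).

12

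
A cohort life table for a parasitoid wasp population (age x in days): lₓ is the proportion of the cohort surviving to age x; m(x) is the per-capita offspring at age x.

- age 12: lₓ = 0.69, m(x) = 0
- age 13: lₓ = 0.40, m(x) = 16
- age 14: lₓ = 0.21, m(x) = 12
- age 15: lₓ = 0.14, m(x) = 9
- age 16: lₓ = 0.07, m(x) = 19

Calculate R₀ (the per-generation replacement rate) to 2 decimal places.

R₀ = Σ lₓ m(x):
  age 12: 0.69 × 0 = 0.0000
  age 13: 0.40 × 16 = 6.4000
  age 14: 0.21 × 12 = 2.5200
  age 15: 0.14 × 9 = 1.2600
  age 16: 0.07 × 19 = 1.3300
R₀ = 0.0000 + 6.4000 + 2.5200 + 1.2600 + 1.3300 = 11.5100

11.51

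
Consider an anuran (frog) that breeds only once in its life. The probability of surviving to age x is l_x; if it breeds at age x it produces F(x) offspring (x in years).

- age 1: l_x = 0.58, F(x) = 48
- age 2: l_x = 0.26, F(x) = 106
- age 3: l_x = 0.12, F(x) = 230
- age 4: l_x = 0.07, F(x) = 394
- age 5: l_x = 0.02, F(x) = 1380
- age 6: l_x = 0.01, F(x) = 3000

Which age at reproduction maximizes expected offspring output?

6

Expected offspring if breeding at age x = l_x × F(x):
  age 1: 0.58 × 48 = 27.840
  age 2: 0.26 × 106 = 27.560
  age 3: 0.12 × 230 = 27.600
  age 4: 0.07 × 394 = 27.580
  age 5: 0.02 × 1380 = 27.600
  age 6: 0.01 × 3000 = 30.000
Maximum at age 6 (30.000).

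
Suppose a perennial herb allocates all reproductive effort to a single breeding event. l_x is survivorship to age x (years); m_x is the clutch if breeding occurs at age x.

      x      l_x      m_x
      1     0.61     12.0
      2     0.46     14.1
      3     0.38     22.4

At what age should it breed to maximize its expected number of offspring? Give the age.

3

Expected offspring if breeding at age x = l_x × m_x:
  age 1: 0.61 × 12.0 = 7.320
  age 2: 0.46 × 14.1 = 6.486
  age 3: 0.38 × 22.4 = 8.512
Maximum at age 3 (8.512).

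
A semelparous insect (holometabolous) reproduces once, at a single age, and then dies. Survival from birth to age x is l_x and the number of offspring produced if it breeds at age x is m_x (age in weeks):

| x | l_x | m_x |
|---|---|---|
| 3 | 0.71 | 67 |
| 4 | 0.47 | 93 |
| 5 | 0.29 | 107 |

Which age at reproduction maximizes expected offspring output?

Expected offspring if breeding at age x = l_x × m_x:
  age 3: 0.71 × 67 = 47.570
  age 4: 0.47 × 93 = 43.710
  age 5: 0.29 × 107 = 31.030
Maximum at age 3 (47.570).

3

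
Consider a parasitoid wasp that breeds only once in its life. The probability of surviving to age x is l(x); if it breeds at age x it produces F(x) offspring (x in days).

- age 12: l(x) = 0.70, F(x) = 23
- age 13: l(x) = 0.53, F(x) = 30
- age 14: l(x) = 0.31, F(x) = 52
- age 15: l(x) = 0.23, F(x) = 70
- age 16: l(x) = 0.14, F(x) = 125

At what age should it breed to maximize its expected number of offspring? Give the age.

16

Expected offspring if breeding at age x = l(x) × F(x):
  age 12: 0.70 × 23 = 16.100
  age 13: 0.53 × 30 = 15.900
  age 14: 0.31 × 52 = 16.120
  age 15: 0.23 × 70 = 16.100
  age 16: 0.14 × 125 = 17.500
Maximum at age 16 (17.500).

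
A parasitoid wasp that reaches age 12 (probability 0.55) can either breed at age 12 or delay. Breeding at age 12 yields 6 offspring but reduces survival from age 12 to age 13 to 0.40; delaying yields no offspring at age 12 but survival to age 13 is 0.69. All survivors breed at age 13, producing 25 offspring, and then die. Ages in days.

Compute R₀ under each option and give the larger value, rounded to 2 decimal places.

9.49

breed at age 12: R₀ = 0.55 × (6 + 0.40 × 25) = 0.55 × 16.0000 = 8.8000
delay to age 13: R₀ = 0.55 × (0.69 × 25) = 0.55 × 17.2500 = 9.4875
Higher: delay to age 13 (9.4875).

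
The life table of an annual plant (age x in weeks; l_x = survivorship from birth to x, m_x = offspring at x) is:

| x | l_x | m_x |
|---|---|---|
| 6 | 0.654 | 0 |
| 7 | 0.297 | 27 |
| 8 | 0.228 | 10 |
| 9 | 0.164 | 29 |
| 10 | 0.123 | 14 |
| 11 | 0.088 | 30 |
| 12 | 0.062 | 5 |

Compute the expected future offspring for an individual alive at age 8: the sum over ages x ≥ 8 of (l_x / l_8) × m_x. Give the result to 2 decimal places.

l_8 = 0.228. Conditional survival from age 8 to x is l_x / l_8.
  x=8: (0.228/0.228) × 10 = 10.0000
  x=9: (0.164/0.228) × 29 = 20.8596
  x=10: (0.123/0.228) × 14 = 7.5526
  x=11: (0.088/0.228) × 30 = 11.5789
  x=12: (0.062/0.228) × 5 = 1.3596
Sum = 10.0000 + 20.8596 + 7.5526 + 11.5789 + 1.3596 = 51.3509

51.35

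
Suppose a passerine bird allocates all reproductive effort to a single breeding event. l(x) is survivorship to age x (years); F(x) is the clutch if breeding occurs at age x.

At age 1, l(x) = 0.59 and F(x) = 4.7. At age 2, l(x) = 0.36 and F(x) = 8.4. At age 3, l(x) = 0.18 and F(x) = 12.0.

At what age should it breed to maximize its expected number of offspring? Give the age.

Expected offspring if breeding at age x = l(x) × F(x):
  age 1: 0.59 × 4.7 = 2.773
  age 2: 0.36 × 8.4 = 3.024
  age 3: 0.18 × 12.0 = 2.160
Maximum at age 2 (3.024).

2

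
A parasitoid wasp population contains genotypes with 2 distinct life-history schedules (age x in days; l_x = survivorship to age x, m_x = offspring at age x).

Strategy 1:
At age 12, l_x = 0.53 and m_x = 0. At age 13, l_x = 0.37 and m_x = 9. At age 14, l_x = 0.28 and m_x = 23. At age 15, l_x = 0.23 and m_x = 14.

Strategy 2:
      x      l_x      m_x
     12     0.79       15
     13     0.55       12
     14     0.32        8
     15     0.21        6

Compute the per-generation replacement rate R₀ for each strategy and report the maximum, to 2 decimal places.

22.27

Strategy 1: R₀ = 0.53×0 + 0.37×9 + 0.28×23 + 0.23×14 = 12.9900
Strategy 2: R₀ = 0.79×15 + 0.55×12 + 0.32×8 + 0.21×6 = 22.2700
Highest R₀: strategy 2 with 22.2700.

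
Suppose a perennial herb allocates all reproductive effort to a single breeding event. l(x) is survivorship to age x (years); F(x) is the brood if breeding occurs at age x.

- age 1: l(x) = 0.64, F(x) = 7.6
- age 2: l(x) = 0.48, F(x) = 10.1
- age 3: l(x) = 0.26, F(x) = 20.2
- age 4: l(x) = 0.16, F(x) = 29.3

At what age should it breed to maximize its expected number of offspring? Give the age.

3

Expected offspring if breeding at age x = l(x) × F(x):
  age 1: 0.64 × 7.6 = 4.864
  age 2: 0.48 × 10.1 = 4.848
  age 3: 0.26 × 20.2 = 5.252
  age 4: 0.16 × 29.3 = 4.688
Maximum at age 3 (5.252).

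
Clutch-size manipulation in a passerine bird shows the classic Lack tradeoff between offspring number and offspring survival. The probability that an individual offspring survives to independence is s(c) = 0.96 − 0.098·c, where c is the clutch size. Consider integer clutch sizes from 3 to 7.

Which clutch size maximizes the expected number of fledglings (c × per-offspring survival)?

Expected fledglings = c × s(c):
  c=3: 3 × 0.666 = 1.998
  c=4: 4 × 0.568 = 2.272
  c=5: 5 × 0.470 = 2.350
  c=6: 6 × 0.372 = 2.232
  c=7: 7 × 0.274 = 1.918
Maximum at c = 5 (2.350 fledglings).

5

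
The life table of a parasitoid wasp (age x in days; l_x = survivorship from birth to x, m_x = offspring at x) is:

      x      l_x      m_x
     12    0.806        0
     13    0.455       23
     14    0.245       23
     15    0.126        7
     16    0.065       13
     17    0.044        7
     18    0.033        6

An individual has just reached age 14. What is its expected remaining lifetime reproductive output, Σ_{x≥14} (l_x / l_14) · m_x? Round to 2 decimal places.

32.11

l_14 = 0.245. Conditional survival from age 14 to x is l_x / l_14.
  x=14: (0.245/0.245) × 23 = 23.0000
  x=15: (0.126/0.245) × 7 = 3.6000
  x=16: (0.065/0.245) × 13 = 3.4490
  x=17: (0.044/0.245) × 7 = 1.2571
  x=18: (0.033/0.245) × 6 = 0.8082
Sum = 23.0000 + 3.6000 + 3.4490 + 1.2571 + 0.8082 = 32.1143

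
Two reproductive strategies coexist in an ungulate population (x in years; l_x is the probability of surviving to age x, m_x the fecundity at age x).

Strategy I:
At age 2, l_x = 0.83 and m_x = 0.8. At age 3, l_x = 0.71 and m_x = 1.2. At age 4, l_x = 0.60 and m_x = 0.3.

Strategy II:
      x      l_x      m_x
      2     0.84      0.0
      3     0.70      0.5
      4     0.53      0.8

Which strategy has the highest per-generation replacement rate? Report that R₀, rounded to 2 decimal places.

Strategy I: R₀ = 0.83×0.8 + 0.71×1.2 + 0.60×0.3 = 1.6960
Strategy II: R₀ = 0.84×0.0 + 0.70×0.5 + 0.53×0.8 = 0.7740
Highest R₀: strategy I with 1.6960.

1.70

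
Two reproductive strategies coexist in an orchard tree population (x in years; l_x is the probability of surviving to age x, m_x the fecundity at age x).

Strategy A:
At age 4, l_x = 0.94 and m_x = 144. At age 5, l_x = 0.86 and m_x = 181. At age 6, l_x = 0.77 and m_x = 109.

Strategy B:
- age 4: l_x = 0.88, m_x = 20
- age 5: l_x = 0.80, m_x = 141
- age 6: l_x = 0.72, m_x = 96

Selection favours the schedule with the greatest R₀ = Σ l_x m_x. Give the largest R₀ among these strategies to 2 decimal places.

Strategy A: R₀ = 0.94×144 + 0.86×181 + 0.77×109 = 374.9500
Strategy B: R₀ = 0.88×20 + 0.80×141 + 0.72×96 = 199.5200
Highest R₀: strategy A with 374.9500.

374.95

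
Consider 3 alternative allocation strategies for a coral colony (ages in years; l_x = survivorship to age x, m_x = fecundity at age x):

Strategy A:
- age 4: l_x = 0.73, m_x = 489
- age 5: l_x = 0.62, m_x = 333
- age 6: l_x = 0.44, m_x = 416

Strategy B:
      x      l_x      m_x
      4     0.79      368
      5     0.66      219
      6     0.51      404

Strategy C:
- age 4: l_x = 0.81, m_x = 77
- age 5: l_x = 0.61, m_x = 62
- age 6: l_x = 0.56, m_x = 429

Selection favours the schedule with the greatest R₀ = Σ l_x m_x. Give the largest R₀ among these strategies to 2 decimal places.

746.47

Strategy A: R₀ = 0.73×489 + 0.62×333 + 0.44×416 = 746.4700
Strategy B: R₀ = 0.79×368 + 0.66×219 + 0.51×404 = 641.3000
Strategy C: R₀ = 0.81×77 + 0.61×62 + 0.56×429 = 340.4300
Highest R₀: strategy A with 746.4700.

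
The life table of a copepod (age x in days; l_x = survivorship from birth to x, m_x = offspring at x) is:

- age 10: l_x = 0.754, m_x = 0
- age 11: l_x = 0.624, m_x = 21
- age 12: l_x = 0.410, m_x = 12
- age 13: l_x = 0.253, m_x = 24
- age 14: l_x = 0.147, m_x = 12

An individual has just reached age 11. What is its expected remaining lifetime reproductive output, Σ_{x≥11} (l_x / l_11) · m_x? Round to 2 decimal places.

l_11 = 0.624. Conditional survival from age 11 to x is l_x / l_11.
  x=11: (0.624/0.624) × 21 = 21.0000
  x=12: (0.410/0.624) × 12 = 7.8846
  x=13: (0.253/0.624) × 24 = 9.7308
  x=14: (0.147/0.624) × 12 = 2.8269
Sum = 21.0000 + 7.8846 + 9.7308 + 2.8269 = 41.4423

41.44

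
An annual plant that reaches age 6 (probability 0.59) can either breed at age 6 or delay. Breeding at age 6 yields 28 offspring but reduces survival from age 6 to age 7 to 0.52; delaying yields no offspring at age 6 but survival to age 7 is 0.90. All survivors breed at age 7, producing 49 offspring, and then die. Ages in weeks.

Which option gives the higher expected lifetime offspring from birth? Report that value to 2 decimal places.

breed at age 6: R₀ = 0.59 × (28 + 0.52 × 49) = 0.59 × 53.4800 = 31.5532
delay to age 7: R₀ = 0.59 × (0.90 × 49) = 0.59 × 44.1000 = 26.0190
Higher: breed at age 6 (31.5532).

31.55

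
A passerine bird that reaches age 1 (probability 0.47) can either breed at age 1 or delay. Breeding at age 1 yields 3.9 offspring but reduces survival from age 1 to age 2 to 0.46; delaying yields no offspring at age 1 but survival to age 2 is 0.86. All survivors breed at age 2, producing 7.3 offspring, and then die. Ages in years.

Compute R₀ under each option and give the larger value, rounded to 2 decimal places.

breed at age 1: R₀ = 0.47 × (3.9 + 0.46 × 7.3) = 0.47 × 7.2580 = 3.4113
delay to age 2: R₀ = 0.47 × (0.86 × 7.3) = 0.47 × 6.2780 = 2.9507
Higher: breed at age 1 (3.4113).

3.41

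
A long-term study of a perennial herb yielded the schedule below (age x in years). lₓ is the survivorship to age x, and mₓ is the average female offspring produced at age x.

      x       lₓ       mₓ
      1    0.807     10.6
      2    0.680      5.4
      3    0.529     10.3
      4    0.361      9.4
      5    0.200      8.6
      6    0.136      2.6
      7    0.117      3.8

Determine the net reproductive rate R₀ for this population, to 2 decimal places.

R₀ = Σ lₓ mₓ:
  age 1: 0.807 × 10.6 = 8.5542
  age 2: 0.680 × 5.4 = 3.6720
  age 3: 0.529 × 10.3 = 5.4487
  age 4: 0.361 × 9.4 = 3.3934
  age 5: 0.200 × 8.6 = 1.7200
  age 6: 0.136 × 2.6 = 0.3536
  age 7: 0.117 × 3.8 = 0.4446
R₀ = 8.5542 + 3.6720 + 5.4487 + 3.3934 + 1.7200 + 0.3536 + 0.4446 = 23.5865

23.59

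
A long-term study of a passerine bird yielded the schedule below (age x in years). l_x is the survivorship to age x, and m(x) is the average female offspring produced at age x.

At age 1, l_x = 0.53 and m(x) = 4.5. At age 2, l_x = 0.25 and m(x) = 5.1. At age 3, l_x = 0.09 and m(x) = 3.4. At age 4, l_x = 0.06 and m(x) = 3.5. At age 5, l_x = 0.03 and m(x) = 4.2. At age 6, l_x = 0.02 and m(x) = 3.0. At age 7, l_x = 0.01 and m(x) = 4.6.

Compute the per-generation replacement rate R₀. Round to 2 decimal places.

R₀ = Σ l_x m(x):
  age 1: 0.53 × 4.5 = 2.3850
  age 2: 0.25 × 5.1 = 1.2750
  age 3: 0.09 × 3.4 = 0.3060
  age 4: 0.06 × 3.5 = 0.2100
  age 5: 0.03 × 4.2 = 0.1260
  age 6: 0.02 × 3.0 = 0.0600
  age 7: 0.01 × 4.6 = 0.0460
R₀ = 2.3850 + 1.2750 + 0.3060 + 0.2100 + 0.1260 + 0.0600 + 0.0460 = 4.4080

4.41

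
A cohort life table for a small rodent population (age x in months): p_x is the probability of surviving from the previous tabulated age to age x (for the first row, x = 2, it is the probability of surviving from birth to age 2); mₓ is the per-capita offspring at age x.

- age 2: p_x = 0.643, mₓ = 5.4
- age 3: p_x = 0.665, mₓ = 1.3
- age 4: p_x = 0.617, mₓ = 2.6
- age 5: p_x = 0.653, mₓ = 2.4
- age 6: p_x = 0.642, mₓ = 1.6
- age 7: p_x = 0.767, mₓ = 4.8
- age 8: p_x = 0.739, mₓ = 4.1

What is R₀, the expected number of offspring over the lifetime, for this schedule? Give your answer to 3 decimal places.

5.969

Survivorship from birth: l_x = p_2·p_3·…·p_x.
  l_2 = 0.64300
  l_3 = 0.42760
  l_4 = 0.26383
  l_5 = 0.17228
  l_6 = 0.11060
  l_7 = 0.08483
  l_8 = 0.06269
R₀ = Σ l_x mₓ:
  age 2: 0.64300 × 5.4 = 3.4722
  age 3: 0.42760 × 1.3 = 0.5559
  age 4: 0.26383 × 2.6 = 0.6860
  age 5: 0.17228 × 2.4 = 0.4135
  age 6: 0.11060 × 1.6 = 0.1770
  age 7: 0.08483 × 4.8 = 0.4072
  age 8: 0.06269 × 4.1 = 0.2570
R₀ = 3.4722 + 0.5559 + 0.6860 + 0.4135 + 0.1770 + 0.4072 + 0.2570 = 5.9687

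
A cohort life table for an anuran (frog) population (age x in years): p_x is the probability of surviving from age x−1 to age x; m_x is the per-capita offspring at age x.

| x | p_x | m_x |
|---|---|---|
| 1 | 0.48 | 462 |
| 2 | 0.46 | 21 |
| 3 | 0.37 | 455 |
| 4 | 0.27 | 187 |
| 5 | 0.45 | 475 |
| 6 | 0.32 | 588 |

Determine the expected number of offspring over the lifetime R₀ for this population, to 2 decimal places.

Survivorship from birth: l_x = p_1·p_2·…·p_x.
  l_1 = 0.48000
  l_2 = 0.22080
  l_3 = 0.08170
  l_4 = 0.02206
  l_5 = 0.00993
  l_6 = 0.00318
R₀ = Σ l_x m_x:
  age 1: 0.48000 × 462 = 221.7600
  age 2: 0.22080 × 21 = 4.6368
  age 3: 0.08170 × 455 = 37.1735
  age 4: 0.02206 × 187 = 4.1252
  age 5: 0.00993 × 475 = 4.7168
  age 6: 0.00318 × 588 = 1.8698
R₀ = 221.7600 + 4.6368 + 37.1735 + 4.1252 + 4.7168 + 1.8698 = 274.2821

274.28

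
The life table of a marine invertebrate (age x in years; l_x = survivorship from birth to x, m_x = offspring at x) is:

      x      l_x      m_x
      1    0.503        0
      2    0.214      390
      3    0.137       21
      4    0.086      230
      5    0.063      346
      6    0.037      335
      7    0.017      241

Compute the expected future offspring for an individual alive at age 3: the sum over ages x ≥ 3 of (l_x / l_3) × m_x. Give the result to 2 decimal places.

l_3 = 0.137. Conditional survival from age 3 to x is l_x / l_3.
  x=3: (0.137/0.137) × 21 = 21.0000
  x=4: (0.086/0.137) × 230 = 144.3796
  x=5: (0.063/0.137) × 346 = 159.1095
  x=6: (0.037/0.137) × 335 = 90.4745
  x=7: (0.017/0.137) × 241 = 29.9051
Sum = 21.0000 + 144.3796 + 159.1095 + 90.4745 + 29.9051 = 444.8686

444.87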